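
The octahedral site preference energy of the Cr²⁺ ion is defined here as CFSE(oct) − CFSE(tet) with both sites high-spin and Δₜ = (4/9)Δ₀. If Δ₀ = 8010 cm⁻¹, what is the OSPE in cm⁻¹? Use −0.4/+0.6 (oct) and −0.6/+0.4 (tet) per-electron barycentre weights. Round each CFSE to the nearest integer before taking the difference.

-3382

Cr is in group 6, so Cr²⁺ is d⁴ (6 − 2 = 4).
In an octahedral site d⁴ (HS) is t₂g³ eg¹, giving CFSE(oct) = -0.6Δ₀ = -4806 cm⁻¹.
Tetrahedral e² t₂² gives -0.4Δₜ = -0.4 × (4/9) × 8010 = -1424 cm⁻¹.
Subtracting, OSPE = -4806 − (-1424) = -3382 cm⁻¹.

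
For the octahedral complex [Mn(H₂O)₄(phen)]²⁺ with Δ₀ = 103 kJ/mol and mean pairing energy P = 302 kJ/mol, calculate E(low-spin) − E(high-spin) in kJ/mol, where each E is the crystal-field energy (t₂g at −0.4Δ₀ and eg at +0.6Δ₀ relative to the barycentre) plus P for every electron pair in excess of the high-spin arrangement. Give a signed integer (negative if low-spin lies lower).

Ligand charges: 4×(+0) from H₂O and 1×(+0) from phen sum to +0; with overall charge +2, Mn is +2.
Group 7 minus oxidation state +2 gives a d⁵ configuration for Mn²⁺.
High-spin: t₂g³ eg², CFSE = 0.0Δ₀ = 0 kJ/mol.
Low-spin: t₂g⁵ eg⁰, orbital CFSE = -2.0Δ₀ = -206 kJ/mol; plus 2 excess pairs × P = +604 kJ/mol; total 398 kJ/mol.
Thus E(LS) − E(HS) = 398 kJ/mol.

398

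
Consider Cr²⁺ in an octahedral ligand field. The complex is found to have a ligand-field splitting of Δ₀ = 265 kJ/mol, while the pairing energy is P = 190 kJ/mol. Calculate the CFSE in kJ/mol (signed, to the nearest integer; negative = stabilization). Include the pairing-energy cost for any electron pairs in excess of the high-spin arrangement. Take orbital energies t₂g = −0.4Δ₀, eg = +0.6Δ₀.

-234

Cr²⁺: group 6, so d-count = 6 − 2 = 4.
With Δ₀ > P the complex is low-spin.
Filling d⁴ accordingly: t₂g⁴ eg⁰.
Orbital CFSE = -1.6Δ₀ = -1.6 × 265 = -424 kJ/mol.
Excess pairs vs high-spin: 1 − 0 = 1; pairing cost = +190 kJ/mol.
Net CFSE = -424 + 190 = -234 kJ/mol.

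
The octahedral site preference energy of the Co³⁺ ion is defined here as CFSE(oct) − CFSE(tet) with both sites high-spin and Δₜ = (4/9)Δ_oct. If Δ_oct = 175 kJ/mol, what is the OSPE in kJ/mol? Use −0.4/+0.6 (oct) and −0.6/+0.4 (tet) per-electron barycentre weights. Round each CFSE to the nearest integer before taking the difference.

-23

Group 9 minus oxidation state +3 gives a d⁶ configuration for Co³⁺.
In an octahedral site d⁶ (HS) is t₂g⁴ eg², giving CFSE(oct) = -0.4Δ_oct = -70 kJ/mol.
Tetrahedral e³ t₂³ gives -0.6Δₜ = -0.6 × (4/9) × 175 = -47 kJ/mol.
OSPE = CFSE(oct) − CFSE(tet) = -70 − (-47) = -23 kJ/mol.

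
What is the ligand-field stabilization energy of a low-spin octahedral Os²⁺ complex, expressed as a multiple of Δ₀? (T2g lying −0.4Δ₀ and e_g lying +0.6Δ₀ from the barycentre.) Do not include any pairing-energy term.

-2.4 Δ₀

Group 8 minus oxidation state +2 gives a d⁶ configuration for Os²⁺.
Configuration: t2g^6 e_g^0.
CFSE = 6(-0.4Δ₀) + 0(0.6Δ₀) = -2.4Δ₀ + 0.0Δ₀ = -2.4Δ₀.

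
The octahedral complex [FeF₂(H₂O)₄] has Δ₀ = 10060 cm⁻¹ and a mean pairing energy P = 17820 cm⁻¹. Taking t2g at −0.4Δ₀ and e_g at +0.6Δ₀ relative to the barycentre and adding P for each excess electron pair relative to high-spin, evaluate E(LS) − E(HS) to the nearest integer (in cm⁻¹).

15520

Ligand charges: 2×(-1) from F⁻ and 4×(+0) from H₂O sum to -2; with overall charge +0, Fe is +2.
Fe is in group 8, so Fe²⁺ is d⁶ (8 − 2 = 6).
High-spin: t2g^4 e_g^2, CFSE = -0.4Δ₀ = -4024 cm⁻¹.
Low-spin t2g^6 e_g^0 gives -2.4Δ₀ = -24144 cm⁻¹, but forming 2 extra pairs costs 2P = 35640 cm⁻¹, so E(LS) = -24144 + 35640 = 11496 cm⁻¹.
E(LS) − E(HS) = 11496 − (-4024) = 15520 cm⁻¹.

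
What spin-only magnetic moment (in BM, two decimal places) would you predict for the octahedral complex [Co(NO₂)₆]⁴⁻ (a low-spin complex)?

Each NO₂⁻ contributes -1; 6 × (-1) = -6. With overall charge -4, Co is in the +2 oxidation state.
Group 9 minus oxidation state +2 gives a d⁷ configuration for Co²⁺.
Configuration: t₂g⁶ eg¹ → 1 unpaired electron.
μ(spin-only) = √[1(1+2)] = √3 ≈ 1.73 BM.

1.73 BM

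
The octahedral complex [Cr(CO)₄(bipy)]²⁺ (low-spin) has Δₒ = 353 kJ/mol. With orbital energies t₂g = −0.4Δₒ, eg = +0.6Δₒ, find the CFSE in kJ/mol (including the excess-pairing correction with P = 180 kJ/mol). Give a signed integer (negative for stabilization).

Ligand charges: 4×(+0) from CO and 1×(+0) from bipy sum to +0; with overall charge +2, Cr is +2.
Cr sits in group 6; removing 2 electrons leaves Cr²⁺ with 6 − 2 = 4 d electrons.
Configuration: t₂g⁴ eg⁰.
The orbital stabilization is -1.6Δₒ = -1.6 × 353 = -565 kJ/mol.
Relative to high-spin t₂g³ eg¹ (0 paired), the low-spin configuration has 1 additional pair, contributing +1 × 180 = +180 kJ/mol.
Combining: -565 + 180 = -385 kJ/mol.

-385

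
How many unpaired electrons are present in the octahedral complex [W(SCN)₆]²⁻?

Each SCN⁻ contributes -1; 6 × (-1) = -6. With overall charge -2, W is in the +4 oxidation state.
W⁴⁺: group 6, so d-count = 6 − 4 = 2.
For octahedral d² the high- and low-spin configurations coincide.
Configuration: t₂g² eg⁰, giving 2 unpaired electrons.

2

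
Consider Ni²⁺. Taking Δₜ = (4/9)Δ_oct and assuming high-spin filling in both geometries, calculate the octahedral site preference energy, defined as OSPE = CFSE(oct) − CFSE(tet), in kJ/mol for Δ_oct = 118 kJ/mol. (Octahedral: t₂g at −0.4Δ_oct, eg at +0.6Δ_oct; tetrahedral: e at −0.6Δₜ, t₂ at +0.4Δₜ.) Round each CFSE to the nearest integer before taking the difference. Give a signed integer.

Ni²⁺: group 10, so d-count = 10 − 2 = 8.
Octahedral high-spin t2g^6 e_g^2: CFSE = -1.2 × 118 = -142 kJ/mol.
In a tetrahedral site the filling is e^4 t2^4: CFSE(tet) = -0.8Δₜ = -0.8 × (4/9)(118) = -42 kJ/mol.
OSPE = -142 − (-42) = -100 kJ/mol.

-100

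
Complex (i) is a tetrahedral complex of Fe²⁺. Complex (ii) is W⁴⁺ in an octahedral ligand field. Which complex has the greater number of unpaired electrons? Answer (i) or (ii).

(i): Fe sits in group 8; removing 2 electrons leaves Fe²⁺ with 8 − 2 = 6 d electrons; With tetrahedral geometry the complex is necessarily high-spin; e³ t₂³ → 4 unpaired.
(ii): W is in group 6, so W⁴⁺ is d² (6 − 4 = 2); t₂g² eg⁰ → 2 unpaired.
So (i) has more unpaired electrons.

(i)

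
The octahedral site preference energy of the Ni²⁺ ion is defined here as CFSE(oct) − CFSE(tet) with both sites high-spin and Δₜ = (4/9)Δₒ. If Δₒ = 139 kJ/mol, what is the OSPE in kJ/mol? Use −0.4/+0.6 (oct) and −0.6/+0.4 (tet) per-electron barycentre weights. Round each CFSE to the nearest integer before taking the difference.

-118

Ni²⁺: group 10, so d-count = 10 − 2 = 8.
In an octahedral site d⁸ (HS) is t₂g⁶ eg², giving CFSE(oct) = -1.2Δₒ = -167 kJ/mol.
Tetrahedral e⁴ t₂⁴ gives -0.8Δₜ = -0.8 × (4/9) × 139 = -49 kJ/mol.
Subtracting, OSPE = -167 − (-49) = -118 kJ/mol.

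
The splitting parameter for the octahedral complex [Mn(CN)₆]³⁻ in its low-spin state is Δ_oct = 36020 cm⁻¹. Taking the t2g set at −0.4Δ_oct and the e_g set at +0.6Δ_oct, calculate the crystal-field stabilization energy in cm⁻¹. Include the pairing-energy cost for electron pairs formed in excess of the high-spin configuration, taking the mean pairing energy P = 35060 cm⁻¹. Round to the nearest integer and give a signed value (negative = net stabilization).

Each CN⁻ contributes -1; 6 × (-1) = -6. With overall charge -3, Mn is in the +3 oxidation state.
Mn sits in group 7; removing 3 electrons leaves Mn³⁺ with 7 − 3 = 4 d electrons.
Electron filling gives t2g^4 e_g^0.
The orbital stabilization is -1.6Δ_oct = -1.6 × 36020 = -57632 cm⁻¹.
Relative to high-spin t2g^3 e_g^1 (0 paired), the low-spin configuration has 1 additional pair, contributing +1 × 35060 = +35060 cm⁻¹.
Combining: -57632 + 35060 = -22572 cm⁻¹.

-22572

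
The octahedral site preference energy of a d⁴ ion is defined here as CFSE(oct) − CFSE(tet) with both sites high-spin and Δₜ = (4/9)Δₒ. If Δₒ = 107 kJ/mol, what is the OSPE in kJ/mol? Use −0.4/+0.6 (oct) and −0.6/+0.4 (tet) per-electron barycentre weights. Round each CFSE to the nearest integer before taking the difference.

Octahedral high-spin t₂g³ eg¹: CFSE = -0.6 × 107 = -64 kJ/mol.
Tetrahedral e² t₂² gives -0.4Δₜ = -0.4 × (4/9) × 107 = -19 kJ/mol.
OSPE = CFSE(oct) − CFSE(tet) = -64 − (-19) = -45 kJ/mol.

-45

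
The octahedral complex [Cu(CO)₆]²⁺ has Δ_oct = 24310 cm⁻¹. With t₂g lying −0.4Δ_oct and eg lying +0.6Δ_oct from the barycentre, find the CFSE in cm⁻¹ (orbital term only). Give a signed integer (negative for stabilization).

-14586

CO is neutral, so the +2 overall charge sits on Cu: oxidation state +2.
Cu²⁺: group 11, so d-count = 11 − 2 = 9.
The d⁹ electrons fill as t₂g⁶ eg³.
Orbital CFSE = 6(-0.4) + 3(0.6) = -0.6Δ_oct = -0.6 × 24310 = -14586 cm⁻¹.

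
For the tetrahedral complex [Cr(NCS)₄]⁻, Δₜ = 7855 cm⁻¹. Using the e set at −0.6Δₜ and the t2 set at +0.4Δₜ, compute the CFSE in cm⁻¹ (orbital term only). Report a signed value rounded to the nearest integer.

-6284

Each NCS⁻ contributes -1; 4 × (-1) = -4. With overall charge -1, Cr is in the +3 oxidation state.
Cr³⁺: group 6, so d-count = 6 − 3 = 3.
Tetrahedral fields are weak (Δₜ ≈ 4/9 Δₒ), so electrons fill high-spin.
Configuration: e^2 t2^1.
The orbital stabilization is -0.8Δₜ = -0.8 × 7855 = -6284 cm⁻¹.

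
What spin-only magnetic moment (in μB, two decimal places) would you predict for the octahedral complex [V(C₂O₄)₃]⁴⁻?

Each C₂O₄²⁻ contributes -2; 3 × (-2) = -6. With overall charge -4, V is in the +2 oxidation state.
V²⁺: group 5, so d-count = 5 − 2 = 3.
Configuration: t₂g³ eg⁰ → 3 unpaired electrons.
μ(spin-only) = √[3(3+2)] = √15 ≈ 3.87 μB.

3.87 μB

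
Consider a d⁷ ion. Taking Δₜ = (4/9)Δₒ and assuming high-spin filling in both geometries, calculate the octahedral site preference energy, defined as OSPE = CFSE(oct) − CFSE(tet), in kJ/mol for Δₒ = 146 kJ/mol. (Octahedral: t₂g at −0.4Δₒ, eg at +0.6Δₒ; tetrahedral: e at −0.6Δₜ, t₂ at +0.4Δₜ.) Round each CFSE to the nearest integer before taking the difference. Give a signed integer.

-39

Octahedral high-spin t₂g⁵ eg²: CFSE = -0.8 × 146 = -117 kJ/mol.
Tetrahedral e⁴ t₂³ gives -1.2Δₜ = -1.2 × (4/9) × 146 = -78 kJ/mol.
OSPE = CFSE(oct) − CFSE(tet) = -117 − (-78) = -39 kJ/mol.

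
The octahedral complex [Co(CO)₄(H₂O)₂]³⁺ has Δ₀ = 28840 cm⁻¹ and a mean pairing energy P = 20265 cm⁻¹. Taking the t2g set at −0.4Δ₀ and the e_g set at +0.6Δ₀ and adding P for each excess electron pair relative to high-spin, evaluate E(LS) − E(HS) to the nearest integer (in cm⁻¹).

-17150

Ligand charges: 4×(+0) from CO and 2×(+0) from H₂O sum to +0; with overall charge +3, Co is +3.
Group 9 minus oxidation state +3 gives a d⁶ configuration for Co³⁺.
High-spin: t2g^4 e_g^2, CFSE = -0.4Δ₀ = -11536 cm⁻¹.
Low-spin: t2g^6 e_g^0, orbital CFSE = -2.4Δ₀ = -69216 cm⁻¹; plus 2 excess pairs × P = +40530 cm⁻¹; total -28686 cm⁻¹.
E(LS) − E(HS) = -28686 − (-11536) = -17150 cm⁻¹.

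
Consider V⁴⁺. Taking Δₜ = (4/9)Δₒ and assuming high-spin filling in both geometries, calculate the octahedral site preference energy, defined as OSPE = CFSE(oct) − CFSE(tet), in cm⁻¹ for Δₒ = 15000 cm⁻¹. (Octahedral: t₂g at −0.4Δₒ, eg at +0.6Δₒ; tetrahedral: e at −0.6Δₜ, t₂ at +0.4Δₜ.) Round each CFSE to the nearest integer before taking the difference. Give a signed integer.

V sits in group 5; removing 4 electrons leaves V⁴⁺ with 5 − 4 = 1 d electrons.
Octahedral high-spin t2g^1 e_g^0: CFSE = -0.4 × 15000 = -6000 cm⁻¹.
Tetrahedral e^1 t2^0 gives -0.6Δₜ = -0.6 × (4/9) × 15000 = -4000 cm⁻¹.
OSPE = -6000 − (-4000) = -2000 cm⁻¹.

-2000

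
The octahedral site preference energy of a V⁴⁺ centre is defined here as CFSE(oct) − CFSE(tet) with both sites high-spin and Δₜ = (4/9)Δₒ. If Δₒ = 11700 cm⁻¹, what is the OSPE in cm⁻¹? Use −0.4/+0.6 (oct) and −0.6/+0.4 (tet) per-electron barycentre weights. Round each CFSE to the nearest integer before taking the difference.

-1560

V sits in group 5; removing 4 electrons leaves V⁴⁺ with 5 − 4 = 1 d electrons.
Octahedral (high-spin): t2g^1 e_g^0, CFSE = 1(−0.4) + 0(+0.6) = -0.4Δₒ = -0.4 × 11700 = -4680 cm⁻¹.
Tetrahedral e^1 t2^0 gives -0.6Δₜ = -0.6 × (4/9) × 11700 = -3120 cm⁻¹.
OSPE = CFSE(oct) − CFSE(tet) = -4680 − (-3120) = -1560 cm⁻¹.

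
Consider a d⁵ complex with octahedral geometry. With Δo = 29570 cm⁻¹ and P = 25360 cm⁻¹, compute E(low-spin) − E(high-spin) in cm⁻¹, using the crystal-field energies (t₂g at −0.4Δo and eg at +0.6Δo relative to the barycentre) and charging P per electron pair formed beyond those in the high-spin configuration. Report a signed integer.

High-spin d⁵ fills as t₂g³ eg² with CFSE 3(−0.4) + 2(+0.6) = 0.0Δo = 0 cm⁻¹.
Low-spin: t₂g⁵ eg⁰, orbital CFSE = -2.0Δo = -59140 cm⁻¹; plus 2 excess pairs × P = +50720 cm⁻¹; total -8420 cm⁻¹.
E(LS) − E(HS) = -8420 − (0) = -8420 cm⁻¹.

-8420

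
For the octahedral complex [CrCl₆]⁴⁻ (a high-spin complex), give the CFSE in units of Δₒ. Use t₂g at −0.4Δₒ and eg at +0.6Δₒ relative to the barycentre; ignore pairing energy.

Each Cl⁻ contributes -1; 6 × (-1) = -6. With overall charge -4, Cr is in the +2 oxidation state.
Cr is in group 6, so Cr²⁺ is d⁴ (6 − 2 = 4).
Configuration: t₂g³ eg¹.
CFSE = 3(-0.4Δₒ) + 1(0.6Δₒ) = -1.2Δₒ + 0.6Δₒ = -0.6Δₒ.

-0.6 Δₒ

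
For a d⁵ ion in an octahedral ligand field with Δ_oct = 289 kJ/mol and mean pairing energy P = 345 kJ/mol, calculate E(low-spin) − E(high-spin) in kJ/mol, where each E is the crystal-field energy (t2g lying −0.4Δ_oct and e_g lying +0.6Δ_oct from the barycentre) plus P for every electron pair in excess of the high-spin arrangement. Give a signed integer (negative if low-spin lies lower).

112

High-spin d⁵ fills as t2g^3 e_g^2 with CFSE 3(−0.4) + 2(+0.6) = 0.0Δ_oct = 0 kJ/mol.
Low-spin t2g^5 e_g^0 gives -2.0Δ_oct = -578 kJ/mol, but forming 2 extra pairs costs 2P = 690 kJ/mol, so E(LS) = -578 + 690 = 112 kJ/mol.
Thus E(LS) − E(HS) = 112 kJ/mol.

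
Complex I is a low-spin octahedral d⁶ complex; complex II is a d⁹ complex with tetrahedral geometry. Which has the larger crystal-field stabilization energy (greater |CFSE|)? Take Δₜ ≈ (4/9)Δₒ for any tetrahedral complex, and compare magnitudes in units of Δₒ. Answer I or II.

I: t₂g⁶ eg⁰, CFSE = -2.4Δₒ.
II: Tetrahedral fields are weak (Δₜ ≈ 4/9 Δₒ), so electrons fill high-spin; e^4 t2^5, CFSE = -0.4Δₜ ≈ -0.18Δₒ.
So I has the larger |CFSE|.

I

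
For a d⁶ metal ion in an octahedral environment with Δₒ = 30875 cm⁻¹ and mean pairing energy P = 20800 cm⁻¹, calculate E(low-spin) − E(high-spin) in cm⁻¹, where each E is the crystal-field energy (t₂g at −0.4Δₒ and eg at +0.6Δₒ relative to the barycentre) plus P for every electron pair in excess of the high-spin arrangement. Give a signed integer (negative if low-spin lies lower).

-20150

In the high-spin limit (t₂g⁴ eg²) the orbital term is -0.4Δₒ = -12350 cm⁻¹, with no excess pairing.
Low-spin: t₂g⁶ eg⁰, orbital CFSE = -2.4Δₒ = -74100 cm⁻¹; plus 2 excess pairs × P = +41600 cm⁻¹; total -32500 cm⁻¹.
The difference is -32500 − (-12350) = -20150 cm⁻¹, so low-spin lies lower.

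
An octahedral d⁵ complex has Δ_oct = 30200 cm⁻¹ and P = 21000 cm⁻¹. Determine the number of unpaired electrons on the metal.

Since Δ_oct = 30200 cm⁻¹ > P = 21000 cm⁻¹, the complex adopts the low-spin configuration.
Filling d⁵ accordingly: t₂g⁵ eg⁰.
Unpaired electrons: 1.

1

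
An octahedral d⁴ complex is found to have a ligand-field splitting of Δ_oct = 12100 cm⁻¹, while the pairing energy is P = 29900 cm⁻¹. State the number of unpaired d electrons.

Since Δ_oct = 12100 cm⁻¹ < P = 29900 cm⁻¹, the complex adopts the high-spin configuration.
Filling d⁴ accordingly: t₂g³ eg¹.
Unpaired electrons: 4.

4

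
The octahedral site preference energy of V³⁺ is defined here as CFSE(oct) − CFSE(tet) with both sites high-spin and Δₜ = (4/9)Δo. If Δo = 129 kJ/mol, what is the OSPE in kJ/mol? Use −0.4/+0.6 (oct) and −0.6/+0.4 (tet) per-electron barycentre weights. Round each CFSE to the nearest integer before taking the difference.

-34

Group 5 minus oxidation state +3 gives a d² configuration for V³⁺.
Octahedral (high-spin): t2g^2 e_g^0, CFSE = 2(−0.4) + 0(+0.6) = -0.8Δo = -0.8 × 129 = -103 kJ/mol.
Tetrahedral: e^2 t2^0, CFSE = 2(−0.6) + 0(+0.4) = -1.2Δₜ = -1.2 × (4/9) × 129 = -69 kJ/mol.
Subtracting, OSPE = -103 − (-69) = -34 kJ/mol.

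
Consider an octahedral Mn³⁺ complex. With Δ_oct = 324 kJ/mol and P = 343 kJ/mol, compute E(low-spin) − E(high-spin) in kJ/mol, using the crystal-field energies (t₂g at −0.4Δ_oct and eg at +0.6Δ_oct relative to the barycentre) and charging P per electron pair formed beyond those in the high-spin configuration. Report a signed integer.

19

Mn is in group 7, so Mn³⁺ is d⁴ (7 − 3 = 4).
High-spin: t₂g³ eg¹, CFSE = -0.6Δ_oct = -194 kJ/mol.
Low-spin: t₂g⁴ eg⁰, orbital CFSE = -1.6Δ_oct = -518 kJ/mol; plus 1 excess pair × P = +343 kJ/mol; total -175 kJ/mol.
The difference is -175 − (-194) = 19 kJ/mol, so high-spin lies lower.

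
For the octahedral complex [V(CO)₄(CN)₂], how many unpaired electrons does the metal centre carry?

Ligand charges: 4×(+0) from CO and 2×(-1) from CN⁻ sum to -2; with overall charge +0, V is +2.
V is in group 5, so V²⁺ is d³ (5 − 2 = 3).
Configuration: t₂g³ eg⁰, giving 3 unpaired electrons.

3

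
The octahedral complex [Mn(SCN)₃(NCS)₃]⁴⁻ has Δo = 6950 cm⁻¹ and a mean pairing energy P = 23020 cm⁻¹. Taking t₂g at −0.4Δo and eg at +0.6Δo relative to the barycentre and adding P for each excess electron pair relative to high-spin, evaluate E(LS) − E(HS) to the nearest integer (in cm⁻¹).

32140

Ligand charges: 3×(-1) from SCN⁻ and 3×(-1) from NCS⁻ sum to -6; with overall charge -4, Mn is +2.
Mn is in group 7, so Mn²⁺ is d⁵ (7 − 2 = 5).
High-spin: t₂g³ eg², CFSE = 0.0Δo = 0 cm⁻¹.
For low-spin the configuration is t₂g⁵ eg⁰: orbital energy -2.0 × 6950 = -13900 cm⁻¹, and 2 additional pairs relative to high-spin add 46040 cm⁻¹, giving 32140 cm⁻¹.
Thus E(LS) − E(HS) = 32140 cm⁻¹.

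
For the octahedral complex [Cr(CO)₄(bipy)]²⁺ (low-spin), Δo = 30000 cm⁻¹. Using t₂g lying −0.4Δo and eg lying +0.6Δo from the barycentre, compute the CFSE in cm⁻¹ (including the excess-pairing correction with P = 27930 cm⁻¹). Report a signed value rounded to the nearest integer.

-20070

Ligand charges: 4×(+0) from CO and 1×(+0) from bipy sum to +0; with overall charge +2, Cr is +2.
Group 6 minus oxidation state +2 gives a d⁴ configuration for Cr²⁺.
The d⁴ electrons fill as t₂g⁴ eg⁰.
CFSE(orbital) = 4×(-0.4Δo) + 0×(0.6Δo) = -1.6Δo; with Δo = 30000 cm⁻¹ that is -48000 cm⁻¹.
Pairing penalty: 1 pair vs 0 in the high-spin reference → 1 extra × P = 27930 cm⁻¹.
Net CFSE = -48000 + 27930 = -20070 cm⁻¹.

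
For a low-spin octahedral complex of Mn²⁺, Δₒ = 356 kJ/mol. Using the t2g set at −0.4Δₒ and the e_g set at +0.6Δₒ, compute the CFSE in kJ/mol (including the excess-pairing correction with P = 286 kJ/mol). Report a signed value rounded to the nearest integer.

Mn²⁺: group 7, so d-count = 7 − 2 = 5.
Electron filling gives t2g^5 e_g^0.
CFSE(orbital) = 5×(-0.4Δₒ) + 0×(0.6Δₒ) = -2.0Δₒ; with Δₒ = 356 kJ/mol that is -712 kJ/mol.
Relative to high-spin t2g^3 e_g^2 (0 paired), the low-spin configuration has 2 additional pairs, contributing +2 × 286 = +572 kJ/mol.
Combining: -712 + 572 = -140 kJ/mol.

-140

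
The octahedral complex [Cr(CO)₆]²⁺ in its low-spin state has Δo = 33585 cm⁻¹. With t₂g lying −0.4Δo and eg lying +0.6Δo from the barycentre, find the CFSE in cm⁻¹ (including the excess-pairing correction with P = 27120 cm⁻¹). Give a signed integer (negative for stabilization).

CO is neutral, so the +2 overall charge sits on Cr: oxidation state +2.
Group 6 minus oxidation state +2 gives a d⁴ configuration for Cr²⁺.
The d⁴ electrons fill as t₂g⁴ eg⁰.
The orbital stabilization is -1.6Δo = -1.6 × 33585 = -53736 cm⁻¹.
Pairing penalty: 1 pair vs 0 in the high-spin reference → 1 extra × P = 27120 cm⁻¹.
Net CFSE = -53736 + 27120 = -26616 cm⁻¹.

-26616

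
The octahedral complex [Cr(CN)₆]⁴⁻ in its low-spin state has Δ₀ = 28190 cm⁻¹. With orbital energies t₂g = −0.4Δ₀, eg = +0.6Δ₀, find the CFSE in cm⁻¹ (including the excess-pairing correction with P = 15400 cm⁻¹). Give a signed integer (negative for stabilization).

-29704

Each CN⁻ contributes -1; 6 × (-1) = -6. With overall charge -4, Cr is in the +2 oxidation state.
Group 6 minus oxidation state +2 gives a d⁴ configuration for Cr²⁺.
Electron filling gives t₂g⁴ eg⁰.
Orbital CFSE = 4(-0.4) + 0(0.6) = -1.6Δ₀ = -1.6 × 28190 = -45104 cm⁻¹.
Pairing penalty: 1 pair vs 0 in the high-spin reference → 1 extra × P = 15400 cm⁻¹.
Net CFSE = -45104 + 15400 = -29704 cm⁻¹.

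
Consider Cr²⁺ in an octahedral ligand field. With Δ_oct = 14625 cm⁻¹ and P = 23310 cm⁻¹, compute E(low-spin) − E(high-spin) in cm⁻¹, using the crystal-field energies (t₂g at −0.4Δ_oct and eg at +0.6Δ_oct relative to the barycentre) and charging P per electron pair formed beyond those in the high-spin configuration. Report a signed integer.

8685

Group 6 minus oxidation state +2 gives a d⁴ configuration for Cr²⁺.
High-spin: t₂g³ eg¹, CFSE = -0.6Δ_oct = -8775 cm⁻¹.
For low-spin the configuration is t₂g⁴ eg⁰: orbital energy -1.6 × 14625 = -23400 cm⁻¹, and 1 additional pair relative to high-spin adds 23310 cm⁻¹, giving -90 cm⁻¹.
E(LS) − E(HS) = -90 − (-8775) = 8685 cm⁻¹.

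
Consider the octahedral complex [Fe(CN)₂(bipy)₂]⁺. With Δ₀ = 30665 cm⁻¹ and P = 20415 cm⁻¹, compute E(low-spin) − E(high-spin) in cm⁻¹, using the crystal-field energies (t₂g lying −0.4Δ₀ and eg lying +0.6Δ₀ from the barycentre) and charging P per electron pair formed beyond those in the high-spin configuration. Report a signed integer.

Ligand charges: 2×(-1) from CN⁻ and 2×(+0) from bipy sum to -2; with overall charge +1, Fe is +3.
Group 8 minus oxidation state +3 gives a d⁵ configuration for Fe³⁺.
In the high-spin limit (t₂g³ eg²) the orbital term is 0.0Δ₀ = 0 cm⁻¹, with no excess pairing.
For low-spin the configuration is t₂g⁵ eg⁰: orbital energy -2.0 × 30665 = -61330 cm⁻¹, and 2 additional pairs relative to high-spin add 40830 cm⁻¹, giving -20500 cm⁻¹.
Thus E(LS) − E(HS) = -20500 cm⁻¹.

-20500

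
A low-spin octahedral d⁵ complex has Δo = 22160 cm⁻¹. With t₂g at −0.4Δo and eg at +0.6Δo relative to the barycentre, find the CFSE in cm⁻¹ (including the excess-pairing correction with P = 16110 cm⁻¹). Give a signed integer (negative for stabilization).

-12100

Electron filling gives t₂g⁵ eg⁰.
The orbital stabilization is -2.0Δo = -2.0 × 22160 = -44320 cm⁻¹.
Relative to high-spin t₂g³ eg² (0 paired), the low-spin configuration has 2 additional pairs, contributing +2 × 16110 = +32220 cm⁻¹.
Combining: -44320 + 32220 = -12100 cm⁻¹.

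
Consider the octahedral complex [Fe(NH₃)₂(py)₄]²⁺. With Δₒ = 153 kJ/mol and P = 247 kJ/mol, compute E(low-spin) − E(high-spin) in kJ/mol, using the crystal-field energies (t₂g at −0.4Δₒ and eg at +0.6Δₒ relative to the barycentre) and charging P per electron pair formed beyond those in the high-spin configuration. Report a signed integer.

Ligand charges: 2×(+0) from NH₃ and 4×(+0) from py sum to +0; with overall charge +2, Fe is +2.
Fe is in group 8, so Fe²⁺ is d⁶ (8 − 2 = 6).
High-spin: t₂g⁴ eg², CFSE = -0.4Δₒ = -61 kJ/mol.
For low-spin the configuration is t₂g⁶ eg⁰: orbital energy -2.4 × 153 = -367 kJ/mol, and 2 additional pairs relative to high-spin add 494 kJ/mol, giving 127 kJ/mol.
The difference is 127 − (-61) = 188 kJ/mol, so high-spin lies lower.

188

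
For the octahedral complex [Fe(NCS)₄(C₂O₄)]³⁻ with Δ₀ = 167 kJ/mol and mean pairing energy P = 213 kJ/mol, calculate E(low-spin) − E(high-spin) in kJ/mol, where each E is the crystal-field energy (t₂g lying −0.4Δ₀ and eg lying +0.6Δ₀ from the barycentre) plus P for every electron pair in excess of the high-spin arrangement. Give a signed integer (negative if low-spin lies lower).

92

Ligand charges: 4×(-1) from NCS⁻ and 1×(-2) from C₂O₄²⁻ sum to -6; with overall charge -3, Fe is +3.
Fe³⁺: group 8, so d-count = 8 − 3 = 5.
In the high-spin limit (t₂g³ eg²) the orbital term is 0.0Δ₀ = 0 kJ/mol, with no excess pairing.
Low-spin t₂g⁵ eg⁰ gives -2.0Δ₀ = -334 kJ/mol, but forming 2 extra pairs costs 2P = 426 kJ/mol, so E(LS) = -334 + 426 = 92 kJ/mol.
The difference is 92 − (0) = 92 kJ/mol, so high-spin lies lower.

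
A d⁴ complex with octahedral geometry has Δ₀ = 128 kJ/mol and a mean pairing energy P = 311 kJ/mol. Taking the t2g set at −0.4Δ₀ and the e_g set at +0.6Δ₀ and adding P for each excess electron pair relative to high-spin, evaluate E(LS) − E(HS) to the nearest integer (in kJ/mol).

183

High-spin: t2g^3 e_g^1, CFSE = -0.6Δ₀ = -77 kJ/mol.
Low-spin t2g^4 e_g^0 gives -1.6Δ₀ = -205 kJ/mol, but forming 1 extra pair costs 1P = 311 kJ/mol, so E(LS) = -205 + 311 = 106 kJ/mol.
E(LS) − E(HS) = 106 − (-77) = 183 kJ/mol.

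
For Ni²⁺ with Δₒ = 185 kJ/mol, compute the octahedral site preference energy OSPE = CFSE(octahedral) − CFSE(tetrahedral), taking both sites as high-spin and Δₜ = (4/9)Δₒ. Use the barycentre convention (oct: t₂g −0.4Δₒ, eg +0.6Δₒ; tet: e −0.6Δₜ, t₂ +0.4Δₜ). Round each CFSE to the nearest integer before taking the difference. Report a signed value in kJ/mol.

Group 10 minus oxidation state +2 gives a d⁸ configuration for Ni²⁺.
In an octahedral site d⁸ (HS) is t₂g⁶ eg², giving CFSE(oct) = -1.2Δₒ = -222 kJ/mol.
In a tetrahedral site the filling is e⁴ t₂⁴: CFSE(tet) = -0.8Δₜ = -0.8 × (4/9)(185) = -66 kJ/mol.
OSPE = -222 − (-66) = -156 kJ/mol.

-156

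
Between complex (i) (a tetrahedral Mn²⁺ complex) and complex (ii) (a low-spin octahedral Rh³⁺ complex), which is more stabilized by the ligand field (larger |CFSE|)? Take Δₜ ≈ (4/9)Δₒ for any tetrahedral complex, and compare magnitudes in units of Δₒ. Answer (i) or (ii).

(ii)

(i): Mn is in group 7, so Mn²⁺ is d⁵ (7 − 2 = 5); Tetrahedral splitting is small, so the complex is high-spin; e^2 t2^3, CFSE = 0.0Δₜ ≈ 0.00Δₒ.
(ii): Rh³⁺: group 9, so d-count = 9 − 3 = 6; t2g^6 e_g^0, CFSE = -2.4Δₒ.
So (ii) has the larger |CFSE|.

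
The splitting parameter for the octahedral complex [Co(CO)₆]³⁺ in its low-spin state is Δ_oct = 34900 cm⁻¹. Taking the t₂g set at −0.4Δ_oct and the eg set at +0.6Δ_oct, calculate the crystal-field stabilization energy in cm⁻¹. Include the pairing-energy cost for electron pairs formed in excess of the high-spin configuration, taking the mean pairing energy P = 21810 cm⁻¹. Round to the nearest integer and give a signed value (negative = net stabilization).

CO is neutral, so the +3 overall charge sits on Co: oxidation state +3.
Co sits in group 9; removing 3 electrons leaves Co³⁺ with 9 − 3 = 6 d electrons.
Electron filling gives t₂g⁶ eg⁰.
The orbital stabilization is -2.4Δ_oct = -2.4 × 34900 = -83760 cm⁻¹.
Pairing penalty: 3 pairs vs 1 in the high-spin reference → 2 extra × P = 43620 cm⁻¹.
Net CFSE = -83760 + 43620 = -40140 cm⁻¹.

-40140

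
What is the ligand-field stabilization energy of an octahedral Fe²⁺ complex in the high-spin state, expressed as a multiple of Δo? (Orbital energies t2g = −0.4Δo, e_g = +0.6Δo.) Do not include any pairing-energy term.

-0.4 Δo

Fe is in group 8, so Fe²⁺ is d⁶ (8 − 2 = 6).
Configuration: t2g^4 e_g^2.
CFSE = 4(-0.4Δo) + 2(0.6Δo) = -1.6Δo + 1.2Δo = -0.4Δo.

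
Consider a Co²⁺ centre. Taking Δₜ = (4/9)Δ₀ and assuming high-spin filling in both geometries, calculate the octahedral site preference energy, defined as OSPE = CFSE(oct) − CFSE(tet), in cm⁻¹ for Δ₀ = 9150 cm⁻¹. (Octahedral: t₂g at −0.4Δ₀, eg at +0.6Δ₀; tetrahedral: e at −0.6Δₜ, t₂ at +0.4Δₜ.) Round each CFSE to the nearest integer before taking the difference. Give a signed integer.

Co is in group 9, so Co²⁺ is d⁷ (9 − 2 = 7).
Octahedral high-spin t₂g⁵ eg²: CFSE = -0.8 × 9150 = -7320 cm⁻¹.
In a tetrahedral site the filling is e⁴ t₂³: CFSE(tet) = -1.2Δₜ = -1.2 × (4/9)(9150) = -4880 cm⁻¹.
OSPE = -7320 − (-4880) = -2440 cm⁻¹.

-2440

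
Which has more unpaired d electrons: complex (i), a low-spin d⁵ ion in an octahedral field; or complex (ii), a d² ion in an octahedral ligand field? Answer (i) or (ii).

(i): t₂g⁵ eg⁰ → 1 unpaired.
(ii): For octahedral d² the high- and low-spin configurations coincide; t2g^2 e_g^0 → 2 unpaired.
So (ii) has more unpaired electrons.

(ii)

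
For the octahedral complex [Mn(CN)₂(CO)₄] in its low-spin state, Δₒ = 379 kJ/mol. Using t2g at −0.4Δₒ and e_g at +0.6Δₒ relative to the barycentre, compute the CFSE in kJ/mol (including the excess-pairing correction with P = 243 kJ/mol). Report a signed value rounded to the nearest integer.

-272

Ligand charges: 2×(-1) from CN⁻ and 4×(+0) from CO sum to -2; with overall charge +0, Mn is +2.
Mn²⁺: group 7, so d-count = 7 − 2 = 5.
Configuration: t2g^5 e_g^0.
The orbital stabilization is -2.0Δₒ = -2.0 × 379 = -758 kJ/mol.
Pairing penalty: 2 pairs vs 0 in the high-spin reference → 2 extra × P = 486 kJ/mol.
Net CFSE = -758 + 486 = -272 kJ/mol.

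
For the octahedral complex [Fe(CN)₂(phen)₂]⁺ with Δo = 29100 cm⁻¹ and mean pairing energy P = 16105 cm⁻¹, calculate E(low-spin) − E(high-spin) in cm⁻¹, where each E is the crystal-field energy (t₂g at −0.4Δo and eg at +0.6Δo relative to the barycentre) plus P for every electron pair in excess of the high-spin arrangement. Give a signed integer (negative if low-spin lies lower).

-25990

Ligand charges: 2×(-1) from CN⁻ and 2×(+0) from phen sum to -2; with overall charge +1, Fe is +3.
Fe³⁺: group 8, so d-count = 8 − 3 = 5.
High-spin: t₂g³ eg², CFSE = 0.0Δo = 0 cm⁻¹.
Low-spin: t₂g⁵ eg⁰, orbital CFSE = -2.0Δo = -58200 cm⁻¹; plus 2 excess pairs × P = +32210 cm⁻¹; total -25990 cm⁻¹.
E(LS) − E(HS) = -25990 − (0) = -25990 cm⁻¹.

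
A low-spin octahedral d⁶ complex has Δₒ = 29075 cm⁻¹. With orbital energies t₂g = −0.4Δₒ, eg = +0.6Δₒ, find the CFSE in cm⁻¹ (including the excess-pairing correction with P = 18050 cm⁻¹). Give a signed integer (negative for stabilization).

-33680

The d⁶ electrons fill as t₂g⁶ eg⁰.
The orbital stabilization is -2.4Δₒ = -2.4 × 29075 = -69780 cm⁻¹.
Pairing penalty: 3 pairs vs 1 in the high-spin reference → 2 extra × P = 36100 cm⁻¹.
Net CFSE = -69780 + 36100 = -33680 cm⁻¹.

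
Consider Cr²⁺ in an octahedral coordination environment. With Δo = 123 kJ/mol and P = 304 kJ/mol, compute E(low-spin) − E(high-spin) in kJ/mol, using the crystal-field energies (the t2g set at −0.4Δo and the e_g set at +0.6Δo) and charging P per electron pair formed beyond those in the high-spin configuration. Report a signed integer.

181

Cr is in group 6, so Cr²⁺ is d⁴ (6 − 2 = 4).
High-spin d⁴ fills as t2g^3 e_g^1 with CFSE 3(−0.4) + 1(+0.6) = -0.6Δo = -74 kJ/mol.
Low-spin t2g^4 e_g^0 gives -1.6Δo = -197 kJ/mol, but forming 1 extra pair costs 1P = 304 kJ/mol, so E(LS) = -197 + 304 = 107 kJ/mol.
Thus E(LS) − E(HS) = 181 kJ/mol.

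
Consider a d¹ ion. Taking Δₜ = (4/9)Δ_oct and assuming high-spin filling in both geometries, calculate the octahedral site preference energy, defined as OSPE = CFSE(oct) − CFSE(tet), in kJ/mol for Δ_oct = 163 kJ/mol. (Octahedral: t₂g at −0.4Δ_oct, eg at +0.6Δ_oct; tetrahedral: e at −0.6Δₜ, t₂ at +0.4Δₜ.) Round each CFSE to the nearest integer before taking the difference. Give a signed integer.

Octahedral high-spin t2g^1 e_g^0: CFSE = -0.4 × 163 = -65 kJ/mol.
Tetrahedral: e^1 t2^0, CFSE = 1(−0.6) + 0(+0.4) = -0.6Δₜ = -0.6 × (4/9) × 163 = -43 kJ/mol.
OSPE = CFSE(oct) − CFSE(tet) = -65 − (-43) = -22 kJ/mol.

-22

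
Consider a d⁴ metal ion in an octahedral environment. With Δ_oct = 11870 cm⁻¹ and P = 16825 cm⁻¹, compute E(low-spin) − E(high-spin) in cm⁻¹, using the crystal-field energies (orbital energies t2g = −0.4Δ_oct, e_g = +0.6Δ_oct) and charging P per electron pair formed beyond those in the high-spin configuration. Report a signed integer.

High-spin: t2g^3 e_g^1, CFSE = -0.6Δ_oct = -7122 cm⁻¹.
Low-spin: t2g^4 e_g^0, orbital CFSE = -1.6Δ_oct = -18992 cm⁻¹; plus 1 excess pair × P = +16825 cm⁻¹; total -2167 cm⁻¹.
E(LS) − E(HS) = -2167 − (-7122) = 4955 cm⁻¹.

4955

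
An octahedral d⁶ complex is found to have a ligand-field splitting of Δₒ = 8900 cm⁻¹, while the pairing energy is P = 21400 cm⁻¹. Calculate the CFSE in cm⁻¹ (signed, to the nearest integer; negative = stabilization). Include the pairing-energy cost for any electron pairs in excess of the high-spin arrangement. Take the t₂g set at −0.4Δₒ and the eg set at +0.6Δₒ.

Δₒ < P, so pairing is avoided: the ground state is high-spin.
That gives t₂g⁴ eg².
Orbital CFSE = -0.4Δₒ = -0.4 × 8900 = -3560 cm⁻¹.
High-spin has no excess pairs, so no pairing correction applies.

-3560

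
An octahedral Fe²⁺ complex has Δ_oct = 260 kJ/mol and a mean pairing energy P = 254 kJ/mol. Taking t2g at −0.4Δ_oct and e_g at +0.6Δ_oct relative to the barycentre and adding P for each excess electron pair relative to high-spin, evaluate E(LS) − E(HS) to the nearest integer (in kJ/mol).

-12

Fe sits in group 8; removing 2 electrons leaves Fe²⁺ with 8 − 2 = 6 d electrons.
High-spin: t2g^4 e_g^2, CFSE = -0.4Δ_oct = -104 kJ/mol.
Low-spin: t2g^6 e_g^0, orbital CFSE = -2.4Δ_oct = -624 kJ/mol; plus 2 excess pairs × P = +508 kJ/mol; total -116 kJ/mol.
Thus E(LS) − E(HS) = -12 kJ/mol.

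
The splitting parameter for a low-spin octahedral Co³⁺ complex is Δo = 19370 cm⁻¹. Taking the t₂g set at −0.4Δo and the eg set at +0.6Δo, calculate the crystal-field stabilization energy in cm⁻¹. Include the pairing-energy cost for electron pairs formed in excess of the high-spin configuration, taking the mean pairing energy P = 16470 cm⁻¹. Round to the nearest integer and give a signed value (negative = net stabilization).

Co³⁺: group 9, so d-count = 9 − 3 = 6.
Configuration: t₂g⁶ eg⁰.
The orbital stabilization is -2.4Δo = -2.4 × 19370 = -46488 cm⁻¹.
Relative to high-spin t₂g⁴ eg² (1 paired), the low-spin configuration has 2 additional pairs, contributing +2 × 16470 = +32940 cm⁻¹.
Combining: -46488 + 32940 = -13548 cm⁻¹.

-13548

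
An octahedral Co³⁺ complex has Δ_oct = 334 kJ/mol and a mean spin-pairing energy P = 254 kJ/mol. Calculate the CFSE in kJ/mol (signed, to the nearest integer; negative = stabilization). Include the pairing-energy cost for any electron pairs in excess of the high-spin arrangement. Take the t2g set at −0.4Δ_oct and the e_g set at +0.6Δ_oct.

Co³⁺: group 9, so d-count = 9 − 3 = 6.
Δ_oct > P, so pairing is preferred: the ground state is low-spin.
Filling d⁶ accordingly: t2g^6 e_g^0.
Orbital CFSE = -2.4Δ_oct = -2.4 × 334 = -802 kJ/mol.
Excess pairs vs high-spin: 3 − 1 = 2; pairing cost = +508 kJ/mol.
Net CFSE = -802 + 508 = -294 kJ/mol.

-294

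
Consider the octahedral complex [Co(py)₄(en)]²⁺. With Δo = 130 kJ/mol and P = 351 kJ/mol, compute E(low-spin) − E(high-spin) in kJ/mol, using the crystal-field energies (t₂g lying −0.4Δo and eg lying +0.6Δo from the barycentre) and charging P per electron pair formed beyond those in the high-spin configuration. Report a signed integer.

221

Ligand charges: 4×(+0) from py and 1×(+0) from en sum to +0; with overall charge +2, Co is +2.
Group 9 minus oxidation state +2 gives a d⁷ configuration for Co²⁺.
High-spin d⁷ fills as t₂g⁵ eg² with CFSE 5(−0.4) + 2(+0.6) = -0.8Δo = -104 kJ/mol.
For low-spin the configuration is t₂g⁶ eg¹: orbital energy -1.8 × 130 = -234 kJ/mol, and 1 additional pair relative to high-spin adds 351 kJ/mol, giving 117 kJ/mol.
The difference is 117 − (-104) = 221 kJ/mol, so high-spin lies lower.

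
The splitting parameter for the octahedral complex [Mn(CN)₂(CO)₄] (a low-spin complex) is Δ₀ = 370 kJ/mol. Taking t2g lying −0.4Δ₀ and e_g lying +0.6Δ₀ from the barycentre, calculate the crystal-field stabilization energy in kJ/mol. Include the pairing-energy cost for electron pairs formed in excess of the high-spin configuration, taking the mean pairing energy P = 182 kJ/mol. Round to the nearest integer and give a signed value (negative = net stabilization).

Ligand charges: 2×(-1) from CN⁻ and 4×(+0) from CO sum to -2; with overall charge +0, Mn is +2.
Group 7 minus oxidation state +2 gives a d⁵ configuration for Mn²⁺.
Electron filling gives t2g^5 e_g^0.
CFSE(orbital) = 5×(-0.4Δ₀) + 0×(0.6Δ₀) = -2.0Δ₀; with Δ₀ = 370 kJ/mol that is -740 kJ/mol.
Relative to high-spin t2g^3 e_g^2 (0 paired), the low-spin configuration has 2 additional pairs, contributing +2 × 182 = +364 kJ/mol.
Overall CFSE = -740 + 364 = -376 kJ/mol.

-376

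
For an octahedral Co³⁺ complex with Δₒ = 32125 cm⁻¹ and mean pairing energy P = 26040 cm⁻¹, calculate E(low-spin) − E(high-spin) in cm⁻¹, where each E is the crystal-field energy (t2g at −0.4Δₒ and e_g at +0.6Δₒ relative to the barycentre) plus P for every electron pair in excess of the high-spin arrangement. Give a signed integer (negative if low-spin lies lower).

-12170

Group 9 minus oxidation state +3 gives a d⁶ configuration for Co³⁺.
High-spin: t2g^4 e_g^2, CFSE = -0.4Δₒ = -12850 cm⁻¹.
For low-spin the configuration is t2g^6 e_g^0: orbital energy -2.4 × 32125 = -77100 cm⁻¹, and 2 additional pairs relative to high-spin add 52080 cm⁻¹, giving -25020 cm⁻¹.
E(LS) − E(HS) = -25020 − (-12850) = -12170 cm⁻¹.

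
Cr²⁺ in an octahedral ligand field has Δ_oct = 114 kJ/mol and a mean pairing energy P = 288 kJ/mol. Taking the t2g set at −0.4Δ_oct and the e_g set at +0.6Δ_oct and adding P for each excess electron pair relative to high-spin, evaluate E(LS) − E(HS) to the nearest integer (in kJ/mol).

Cr²⁺: group 6, so d-count = 6 − 2 = 4.
High-spin d⁴ fills as t2g^3 e_g^1 with CFSE 3(−0.4) + 1(+0.6) = -0.6Δ_oct = -68 kJ/mol.
Low-spin: t2g^4 e_g^0, orbital CFSE = -1.6Δ_oct = -182 kJ/mol; plus 1 excess pair × P = +288 kJ/mol; total 106 kJ/mol.
E(LS) − E(HS) = 106 − (-68) = 174 kJ/mol.

174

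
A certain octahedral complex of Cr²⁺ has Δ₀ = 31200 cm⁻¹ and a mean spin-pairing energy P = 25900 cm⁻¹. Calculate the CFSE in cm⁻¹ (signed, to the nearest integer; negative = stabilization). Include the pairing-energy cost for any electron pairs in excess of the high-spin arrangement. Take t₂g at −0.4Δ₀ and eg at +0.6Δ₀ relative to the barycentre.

-24020

Cr sits in group 6; removing 2 electrons leaves Cr²⁺ with 6 − 2 = 4 d electrons.
Since Δ₀ = 31200 cm⁻¹ > P = 25900 cm⁻¹, the complex adopts the low-spin configuration.
That gives t₂g⁴ eg⁰.
Orbital CFSE = -1.6Δ₀ = -1.6 × 31200 = -49920 cm⁻¹.
Excess pairs vs high-spin: 1 − 0 = 1; pairing cost = +25900 cm⁻¹.
Net CFSE = -49920 + 25900 = -24020 cm⁻¹.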